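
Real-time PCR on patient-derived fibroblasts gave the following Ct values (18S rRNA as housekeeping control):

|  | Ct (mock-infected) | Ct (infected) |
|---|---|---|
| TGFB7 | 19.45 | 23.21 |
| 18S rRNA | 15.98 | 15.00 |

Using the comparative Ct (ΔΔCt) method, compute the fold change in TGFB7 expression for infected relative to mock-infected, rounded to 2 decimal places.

ΔCt(mock-infected) = 19.450 − 15.980 = 3.470
ΔCt(infected) = 23.210 − 15.000 = 8.210
ΔΔCt = 8.210 − 3.470 = 4.740
Fold change = 2^(−4.740) = 0.037

0.04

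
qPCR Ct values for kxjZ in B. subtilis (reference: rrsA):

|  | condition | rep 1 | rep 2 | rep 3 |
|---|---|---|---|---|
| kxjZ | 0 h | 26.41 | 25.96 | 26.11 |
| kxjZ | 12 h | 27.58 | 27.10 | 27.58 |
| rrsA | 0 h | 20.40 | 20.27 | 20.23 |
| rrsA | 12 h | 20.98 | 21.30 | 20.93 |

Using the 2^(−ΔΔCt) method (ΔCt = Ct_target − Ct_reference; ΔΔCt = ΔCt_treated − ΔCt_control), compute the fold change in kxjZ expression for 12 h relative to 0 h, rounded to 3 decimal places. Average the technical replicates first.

0.712

Mean Ct: kxjZ 0 h 26.160; kxjZ 12 h 27.420; rrsA 0 h 20.300; rrsA 12 h 21.070
ΔCt(0 h) = 26.160 − 20.300 = 5.860
ΔCt(12 h) = 27.420 − 21.070 = 6.350
ΔΔCt = 6.350 − 5.860 = 0.490
Fold change = 2^(−0.490) = 0.7120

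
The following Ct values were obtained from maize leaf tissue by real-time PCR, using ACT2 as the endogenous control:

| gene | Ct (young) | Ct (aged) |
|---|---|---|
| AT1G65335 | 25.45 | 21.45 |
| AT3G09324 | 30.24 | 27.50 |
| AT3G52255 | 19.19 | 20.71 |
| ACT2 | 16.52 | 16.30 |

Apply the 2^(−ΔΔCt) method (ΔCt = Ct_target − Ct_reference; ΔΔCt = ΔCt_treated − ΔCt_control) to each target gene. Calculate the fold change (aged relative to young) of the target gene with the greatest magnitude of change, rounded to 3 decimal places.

AT1G65335: ΔΔCt = (21.45−16.30) − (25.45−16.52) = 5.15 − 8.93 = -3.78; fold change = 2^3.78 = 13.737
AT3G09324: ΔΔCt = (27.50−16.30) − (30.24−16.52) = 11.20 − 13.72 = -2.52; fold change = 2^2.52 = 5.736
AT3G52255: ΔΔCt = (20.71−16.30) − (19.19−16.52) = 4.41 − 2.67 = 1.74; fold change = 2^-1.74 = 0.299
AT1G65335 has the largest |ΔΔCt| = 3.78.

13.737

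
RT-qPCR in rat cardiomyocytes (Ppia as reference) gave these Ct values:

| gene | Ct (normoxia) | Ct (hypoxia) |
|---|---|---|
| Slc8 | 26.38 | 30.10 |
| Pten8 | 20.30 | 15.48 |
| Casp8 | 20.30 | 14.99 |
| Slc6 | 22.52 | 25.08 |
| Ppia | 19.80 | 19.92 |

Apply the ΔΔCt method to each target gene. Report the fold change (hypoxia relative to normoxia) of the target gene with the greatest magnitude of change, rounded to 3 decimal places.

43.111

Slc8: ΔΔCt = (30.10−19.92) − (26.38−19.80) = 10.18 − 6.58 = 3.60; fold change = 2^-3.60 = 0.082
Pten8: ΔΔCt = (15.48−19.92) − (20.30−19.80) = -4.44 − 0.50 = -4.94; fold change = 2^4.94 = 30.696
Casp8: ΔΔCt = (14.99−19.92) − (20.30−19.80) = -4.93 − 0.50 = -5.43; fold change = 2^5.43 = 43.111
Slc6: ΔΔCt = (25.08−19.92) − (22.52−19.80) = 5.16 − 2.72 = 2.44; fold change = 2^-2.44 = 0.184
Casp8 has the largest |ΔΔCt| = 5.43.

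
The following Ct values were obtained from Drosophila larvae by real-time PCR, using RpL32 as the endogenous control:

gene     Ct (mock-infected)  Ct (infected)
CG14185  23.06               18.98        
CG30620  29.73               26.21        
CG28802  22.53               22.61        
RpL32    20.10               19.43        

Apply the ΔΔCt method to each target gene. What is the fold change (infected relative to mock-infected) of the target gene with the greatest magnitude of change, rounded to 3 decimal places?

10.629

CG14185: ΔΔCt = (18.98−19.43) − (23.06−20.10) = -0.45 − 2.96 = -3.41; fold change = 2^3.41 = 10.629
CG30620: ΔΔCt = (26.21−19.43) − (29.73−20.10) = 6.78 − 9.63 = -2.85; fold change = 2^2.85 = 7.210
CG28802: ΔΔCt = (22.61−19.43) − (22.53−20.10) = 3.18 − 2.43 = 0.75; fold change = 2^-0.75 = 0.595
CG14185 has the largest |ΔΔCt| = 3.41.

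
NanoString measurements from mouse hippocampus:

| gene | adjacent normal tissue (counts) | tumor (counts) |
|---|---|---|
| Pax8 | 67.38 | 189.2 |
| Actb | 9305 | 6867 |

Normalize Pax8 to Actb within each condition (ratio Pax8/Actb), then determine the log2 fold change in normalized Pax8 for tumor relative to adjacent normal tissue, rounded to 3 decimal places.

1.928

Pax8/Actb (adjacent normal tissue) = 67.38 / 9305 = 0.0072413
Pax8/Actb (tumor) = 189.2 / 6867 = 0.027552
Fold change = 0.027552 / 0.0072413 = 3.8049
log2(3.8049) = 1.9278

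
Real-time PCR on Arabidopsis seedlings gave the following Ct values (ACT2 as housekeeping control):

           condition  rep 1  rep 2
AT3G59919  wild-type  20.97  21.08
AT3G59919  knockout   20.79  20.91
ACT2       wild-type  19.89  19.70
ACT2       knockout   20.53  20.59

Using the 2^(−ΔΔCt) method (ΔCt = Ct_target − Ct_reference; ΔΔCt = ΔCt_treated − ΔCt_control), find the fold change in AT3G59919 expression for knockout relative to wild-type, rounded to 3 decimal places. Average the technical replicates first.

Mean Ct: AT3G59919 wild-type 21.025; AT3G59919 knockout 20.850; ACT2 wild-type 19.795; ACT2 knockout 20.560
ΔCt(wild-type) = 21.025 − 19.795 = 1.230
ΔCt(knockout) = 20.850 − 20.560 = 0.290
ΔΔCt = 0.290 − 1.230 = -0.940
Fold change = 2^(−(-0.940)) = 2^0.940 = 1.9185

1.919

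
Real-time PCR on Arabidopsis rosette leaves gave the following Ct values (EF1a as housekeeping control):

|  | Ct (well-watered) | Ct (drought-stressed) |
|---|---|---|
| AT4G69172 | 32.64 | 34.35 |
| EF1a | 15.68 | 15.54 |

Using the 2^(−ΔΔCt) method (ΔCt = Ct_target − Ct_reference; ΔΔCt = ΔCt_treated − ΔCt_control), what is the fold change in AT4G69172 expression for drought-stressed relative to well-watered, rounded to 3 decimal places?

ΔCt(well-watered) = 32.640 − 15.680 = 16.960
ΔCt(drought-stressed) = 34.350 − 15.540 = 18.810
ΔΔCt = 18.810 − 16.960 = 1.850
Fold change = 2^(−1.850) = 0.2774

0.277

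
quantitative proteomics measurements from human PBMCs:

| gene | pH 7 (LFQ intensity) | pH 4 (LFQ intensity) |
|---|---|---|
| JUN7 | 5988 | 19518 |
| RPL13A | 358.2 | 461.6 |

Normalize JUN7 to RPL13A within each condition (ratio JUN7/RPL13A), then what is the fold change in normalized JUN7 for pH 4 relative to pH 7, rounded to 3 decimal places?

JUN7/RPL13A (pH 7) = 5988 / 358.2 = 16.717
JUN7/RPL13A (pH 4) = 19518 / 461.6 = 42.283
Fold change = 42.283 / 16.717 = 2.5294

2.529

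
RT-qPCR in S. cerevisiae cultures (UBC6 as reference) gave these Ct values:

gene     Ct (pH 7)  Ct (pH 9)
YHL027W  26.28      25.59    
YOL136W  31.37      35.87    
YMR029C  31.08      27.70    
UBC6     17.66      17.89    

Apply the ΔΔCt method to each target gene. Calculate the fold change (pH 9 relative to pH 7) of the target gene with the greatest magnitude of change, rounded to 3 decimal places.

0.052

YHL027W: ΔΔCt = (25.59−17.89) − (26.28−17.66) = 7.70 − 8.62 = -0.92; fold change = 2^0.92 = 1.892
YOL136W: ΔΔCt = (35.87−17.89) − (31.37−17.66) = 17.98 − 13.71 = 4.27; fold change = 2^-4.27 = 0.052
YMR029C: ΔΔCt = (27.70−17.89) − (31.08−17.66) = 9.81 − 13.42 = -3.61; fold change = 2^3.61 = 12.210
YOL136W has the largest |ΔΔCt| = 4.27.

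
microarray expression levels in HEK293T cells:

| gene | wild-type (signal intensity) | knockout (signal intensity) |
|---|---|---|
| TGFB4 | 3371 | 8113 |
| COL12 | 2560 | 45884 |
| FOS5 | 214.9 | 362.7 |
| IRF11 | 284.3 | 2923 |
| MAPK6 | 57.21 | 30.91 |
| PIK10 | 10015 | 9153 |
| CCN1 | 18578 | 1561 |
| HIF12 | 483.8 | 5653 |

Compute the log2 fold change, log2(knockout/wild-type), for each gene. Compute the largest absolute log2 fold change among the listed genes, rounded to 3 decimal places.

log2(8113/3371) = 1.267  (TGFB4)
log2(45884/2560) = 4.164  (COL12)
log2(362.7/214.9) = 0.755  (FOS5)
log2(2923/284.3) = 3.362  (IRF11)
log2(30.91/57.21) = -0.888  (MAPK6)
log2(9153/10015) = -0.130  (PIK10)
log2(1561/18578) = -3.573  (CCN1)
log2(5653/483.8) = 3.547  (HIF12)
The largest magnitude belongs to COL12.

4.164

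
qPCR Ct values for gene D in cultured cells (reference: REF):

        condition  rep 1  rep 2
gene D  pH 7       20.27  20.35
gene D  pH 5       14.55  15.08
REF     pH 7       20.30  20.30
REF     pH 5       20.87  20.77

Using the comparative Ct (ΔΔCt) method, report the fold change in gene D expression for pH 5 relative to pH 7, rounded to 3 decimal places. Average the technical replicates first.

64.669

Mean Ct: gene D pH 7 20.310; gene D pH 5 14.815; REF pH 7 20.300; REF pH 5 20.820
ΔCt(pH 7) = 20.310 − 20.300 = 0.010
ΔCt(pH 5) = 14.815 − 20.820 = -6.005
ΔΔCt = -6.005 − 0.010 = -6.015
Fold change = 2^(−(-6.015)) = 2^6.015 = 64.6689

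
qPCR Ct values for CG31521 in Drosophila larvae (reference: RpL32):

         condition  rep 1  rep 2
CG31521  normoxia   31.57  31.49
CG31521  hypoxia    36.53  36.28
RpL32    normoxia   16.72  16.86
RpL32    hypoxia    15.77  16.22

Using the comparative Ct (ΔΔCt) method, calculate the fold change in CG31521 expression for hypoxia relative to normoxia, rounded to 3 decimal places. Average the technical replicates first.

0.020

Mean Ct: CG31521 normoxia 31.530; CG31521 hypoxia 36.405; RpL32 normoxia 16.790; RpL32 hypoxia 15.995
ΔCt(normoxia) = 31.530 − 16.790 = 14.740
ΔCt(hypoxia) = 36.405 − 15.995 = 20.410
ΔΔCt = 20.410 − 14.740 = 5.670
Fold change = 2^(−5.670) = 0.0196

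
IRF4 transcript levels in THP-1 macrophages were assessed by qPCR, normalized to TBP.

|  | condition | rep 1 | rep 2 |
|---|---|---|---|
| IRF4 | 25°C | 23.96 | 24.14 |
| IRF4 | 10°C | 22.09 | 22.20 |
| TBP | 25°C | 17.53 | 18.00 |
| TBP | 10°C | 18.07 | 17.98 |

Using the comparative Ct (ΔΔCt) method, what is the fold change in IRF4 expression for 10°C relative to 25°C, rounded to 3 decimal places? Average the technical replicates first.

Mean Ct: IRF4 25°C 24.050; IRF4 10°C 22.145; TBP 25°C 17.765; TBP 10°C 18.025
ΔCt(25°C) = 24.050 − 17.765 = 6.285
ΔCt(10°C) = 22.145 − 18.025 = 4.120
ΔΔCt = 4.120 − 6.285 = -2.165
Fold change = 2^(−(-2.165)) = 2^2.165 = 4.4847

4.485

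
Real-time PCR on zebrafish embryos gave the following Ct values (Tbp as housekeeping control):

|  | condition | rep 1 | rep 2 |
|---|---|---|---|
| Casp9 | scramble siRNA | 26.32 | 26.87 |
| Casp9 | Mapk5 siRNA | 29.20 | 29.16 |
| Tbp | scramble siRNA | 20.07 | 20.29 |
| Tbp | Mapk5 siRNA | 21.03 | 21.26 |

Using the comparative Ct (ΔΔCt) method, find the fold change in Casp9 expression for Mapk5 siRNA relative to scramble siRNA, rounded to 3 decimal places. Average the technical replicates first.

Mean Ct: Casp9 scramble siRNA 26.595; Casp9 Mapk5 siRNA 29.180; Tbp scramble siRNA 20.180; Tbp Mapk5 siRNA 21.145
ΔCt(scramble siRNA) = 26.595 − 20.180 = 6.415
ΔCt(Mapk5 siRNA) = 29.180 − 21.145 = 8.035
ΔΔCt = 8.035 − 6.415 = 1.620
Fold change = 2^(−1.620) = 0.3253

0.325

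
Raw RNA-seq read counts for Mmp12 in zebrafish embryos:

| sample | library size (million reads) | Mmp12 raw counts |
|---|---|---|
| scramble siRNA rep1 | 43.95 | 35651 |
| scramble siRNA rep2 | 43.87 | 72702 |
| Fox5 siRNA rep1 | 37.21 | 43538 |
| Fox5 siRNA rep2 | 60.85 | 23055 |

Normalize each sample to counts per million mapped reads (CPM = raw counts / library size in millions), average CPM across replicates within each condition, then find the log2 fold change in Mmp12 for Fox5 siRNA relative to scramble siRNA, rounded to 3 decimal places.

-0.672

CPM(scramble siRNA rep1) = 35651 / 43.95 = 811.1718
CPM(scramble siRNA rep2) = 72702 / 43.87 = 1657.2145
CPM(Fox5 siRNA rep1) = 43538 / 37.21 = 1170.0618
CPM(Fox5 siRNA rep2) = 23055 / 60.85 = 378.8825
mean CPM(scramble siRNA) = 1234.1931; mean CPM(Fox5 siRNA) = 774.4722
Fold change = 774.4722 / 1234.1931 = 0.62751
log2(0.62751) = -0.6723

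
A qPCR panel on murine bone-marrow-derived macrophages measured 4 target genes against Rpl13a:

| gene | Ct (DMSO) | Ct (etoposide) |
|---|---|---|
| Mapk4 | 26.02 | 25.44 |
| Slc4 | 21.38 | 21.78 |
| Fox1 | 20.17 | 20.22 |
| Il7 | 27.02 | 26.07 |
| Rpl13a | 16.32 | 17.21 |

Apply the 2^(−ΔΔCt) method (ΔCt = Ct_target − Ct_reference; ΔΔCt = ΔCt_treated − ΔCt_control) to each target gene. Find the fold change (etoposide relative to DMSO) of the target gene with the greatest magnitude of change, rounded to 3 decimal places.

3.580

Mapk4: ΔΔCt = (25.44−17.21) − (26.02−16.32) = 8.23 − 9.70 = -1.47; fold change = 2^1.47 = 2.770
Slc4: ΔΔCt = (21.78−17.21) − (21.38−16.32) = 4.57 − 5.06 = -0.49; fold change = 2^0.49 = 1.404
Fox1: ΔΔCt = (20.22−17.21) − (20.17−16.32) = 3.01 − 3.85 = -0.84; fold change = 2^0.84 = 1.790
Il7: ΔΔCt = (26.07−17.21) − (27.02−16.32) = 8.86 − 10.70 = -1.84; fold change = 2^1.84 = 3.580
Il7 has the largest |ΔΔCt| = 1.84.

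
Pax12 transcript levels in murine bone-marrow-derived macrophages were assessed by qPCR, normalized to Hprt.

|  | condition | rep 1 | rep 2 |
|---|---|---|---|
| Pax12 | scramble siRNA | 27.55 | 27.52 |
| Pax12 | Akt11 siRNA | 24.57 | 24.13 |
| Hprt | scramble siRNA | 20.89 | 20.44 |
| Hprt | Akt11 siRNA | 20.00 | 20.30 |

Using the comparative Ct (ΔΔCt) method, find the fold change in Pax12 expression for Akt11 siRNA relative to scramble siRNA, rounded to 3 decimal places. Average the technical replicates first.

6.364

Mean Ct: Pax12 scramble siRNA 27.535; Pax12 Akt11 siRNA 24.350; Hprt scramble siRNA 20.665; Hprt Akt11 siRNA 20.150
ΔCt(scramble siRNA) = 27.535 − 20.665 = 6.870
ΔCt(Akt11 siRNA) = 24.350 − 20.150 = 4.200
ΔΔCt = 4.200 − 6.870 = -2.670
Fold change = 2^(−(-2.670)) = 2^2.670 = 6.3643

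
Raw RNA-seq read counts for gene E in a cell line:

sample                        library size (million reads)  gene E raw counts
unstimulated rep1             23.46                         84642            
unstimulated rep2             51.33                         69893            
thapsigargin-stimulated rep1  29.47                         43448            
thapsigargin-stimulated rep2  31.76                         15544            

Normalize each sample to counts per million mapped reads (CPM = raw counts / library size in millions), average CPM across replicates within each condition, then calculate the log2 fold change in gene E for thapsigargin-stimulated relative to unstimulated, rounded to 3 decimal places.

CPM(unstimulated rep1) = 84642 / 23.46 = 3607.9284
CPM(unstimulated rep2) = 69893 / 51.33 = 1361.6404
CPM(thapsigargin-stimulated rep1) = 43448 / 29.47 = 1474.3129
CPM(thapsigargin-stimulated rep2) = 15544 / 31.76 = 489.4207
mean CPM(unstimulated) = 2484.7844; mean CPM(thapsigargin-stimulated) = 981.8668
Fold change = 981.8668 / 2484.7844 = 0.39515
log2(0.39515) = -1.3395

-1.340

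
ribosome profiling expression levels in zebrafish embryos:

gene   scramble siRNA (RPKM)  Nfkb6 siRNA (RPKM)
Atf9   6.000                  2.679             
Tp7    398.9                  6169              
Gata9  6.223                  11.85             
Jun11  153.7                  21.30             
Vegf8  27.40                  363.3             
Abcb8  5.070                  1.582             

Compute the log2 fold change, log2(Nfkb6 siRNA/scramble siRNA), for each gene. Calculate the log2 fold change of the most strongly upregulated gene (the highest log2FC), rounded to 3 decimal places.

3.951

log2(2.679/6.000) = -1.163  (Atf9)
log2(6169/398.9) = 3.951  (Tp7)
log2(11.85/6.223) = 0.929  (Gata9)
log2(21.30/153.7) = -2.851  (Jun11)
log2(363.3/27.40) = 3.729  (Vegf8)
log2(1.582/5.070) = -1.680  (Abcb8)
Tp7 is most strongly upregulated.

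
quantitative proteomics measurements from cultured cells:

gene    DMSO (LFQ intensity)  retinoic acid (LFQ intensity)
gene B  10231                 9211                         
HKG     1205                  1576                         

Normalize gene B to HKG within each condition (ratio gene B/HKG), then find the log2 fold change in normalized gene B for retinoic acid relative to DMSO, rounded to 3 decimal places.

gene B/HKG (DMSO) = 10231 / 1205 = 8.4905
gene B/HKG (retinoic acid) = 9211 / 1576 = 5.8445
Fold change = 5.8445 / 8.4905 = 0.6884
log2(0.6884) = -0.5388

-0.539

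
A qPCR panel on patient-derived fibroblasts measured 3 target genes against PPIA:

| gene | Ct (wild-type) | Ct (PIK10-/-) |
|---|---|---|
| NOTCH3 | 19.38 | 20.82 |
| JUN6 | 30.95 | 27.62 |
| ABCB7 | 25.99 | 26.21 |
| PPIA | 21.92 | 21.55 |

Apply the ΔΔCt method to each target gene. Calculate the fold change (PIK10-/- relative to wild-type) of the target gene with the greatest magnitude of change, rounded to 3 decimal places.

NOTCH3: ΔΔCt = (20.82−21.55) − (19.38−21.92) = -0.73 − (-2.54) = 1.81; fold change = 2^-1.81 = 0.285
JUN6: ΔΔCt = (27.62−21.55) − (30.95−21.92) = 6.07 − 9.03 = -2.96; fold change = 2^2.96 = 7.781
ABCB7: ΔΔCt = (26.21−21.55) − (25.99−21.92) = 4.66 − 4.07 = 0.59; fold change = 2^-0.59 = 0.664
JUN6 has the largest |ΔΔCt| = 2.96.

7.781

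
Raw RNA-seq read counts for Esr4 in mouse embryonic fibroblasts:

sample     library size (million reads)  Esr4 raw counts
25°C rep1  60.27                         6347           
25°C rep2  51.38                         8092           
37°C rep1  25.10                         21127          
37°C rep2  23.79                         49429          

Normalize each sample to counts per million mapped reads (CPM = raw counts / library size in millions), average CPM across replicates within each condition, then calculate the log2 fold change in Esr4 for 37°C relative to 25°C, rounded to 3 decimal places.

3.474

CPM(25°C rep1) = 6347 / 60.27 = 105.3094
CPM(25°C rep2) = 8092 / 51.38 = 157.4932
CPM(37°C rep1) = 21127 / 25.10 = 841.7131
CPM(37°C rep2) = 49429 / 23.79 = 2077.7217
mean CPM(25°C) = 131.4013; mean CPM(37°C) = 1459.7174
Fold change = 1459.7174 / 131.4013 = 11.10885
log2(11.10885) = 3.4736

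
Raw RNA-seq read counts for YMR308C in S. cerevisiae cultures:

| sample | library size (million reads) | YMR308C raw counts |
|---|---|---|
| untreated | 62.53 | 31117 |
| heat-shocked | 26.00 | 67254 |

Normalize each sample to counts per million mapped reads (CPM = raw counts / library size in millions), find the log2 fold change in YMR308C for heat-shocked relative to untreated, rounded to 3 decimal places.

CPM(untreated) = 31117 / 62.53 = 497.6331
CPM(heat-shocked) = 67254 / 26.00 = 2586.6923
Fold change = 2586.6923 / 497.6331 = 5.19799
log2(5.19799) = 2.3780

2.378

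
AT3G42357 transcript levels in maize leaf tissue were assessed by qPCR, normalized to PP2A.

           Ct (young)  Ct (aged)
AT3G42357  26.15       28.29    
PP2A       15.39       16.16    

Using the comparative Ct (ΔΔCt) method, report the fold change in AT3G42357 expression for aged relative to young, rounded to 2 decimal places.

0.39

ΔCt(young) = 26.150 − 15.390 = 10.760
ΔCt(aged) = 28.290 − 16.160 = 12.130
ΔΔCt = 12.130 − 10.760 = 1.370
Fold change = 2^(−1.370) = 0.387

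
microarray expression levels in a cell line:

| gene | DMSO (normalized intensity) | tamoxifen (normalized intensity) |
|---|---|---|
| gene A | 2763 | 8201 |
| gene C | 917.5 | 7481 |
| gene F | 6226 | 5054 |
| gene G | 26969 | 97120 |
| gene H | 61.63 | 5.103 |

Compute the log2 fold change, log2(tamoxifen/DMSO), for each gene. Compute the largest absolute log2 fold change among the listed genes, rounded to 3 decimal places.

log2(8201/2763) = 1.570  (gene A)
log2(7481/917.5) = 3.027  (gene C)
log2(5054/6226) = -0.301  (gene F)
log2(97120/26969) = 1.848  (gene G)
log2(5.103/61.63) = -3.594  (gene H)
The largest magnitude belongs to gene H.

3.594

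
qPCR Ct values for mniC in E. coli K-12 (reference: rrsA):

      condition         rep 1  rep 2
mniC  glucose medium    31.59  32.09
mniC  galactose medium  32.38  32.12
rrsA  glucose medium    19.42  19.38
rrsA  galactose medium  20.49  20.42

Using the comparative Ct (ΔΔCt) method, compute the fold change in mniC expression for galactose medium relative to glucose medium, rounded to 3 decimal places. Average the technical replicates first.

Mean Ct: mniC glucose medium 31.840; mniC galactose medium 32.250; rrsA glucose medium 19.400; rrsA galactose medium 20.455
ΔCt(glucose medium) = 31.840 − 19.400 = 12.440
ΔCt(galactose medium) = 32.250 − 20.455 = 11.795
ΔΔCt = 11.795 − 12.440 = -0.645
Fold change = 2^(−(-0.645)) = 2^0.645 = 1.5637

1.564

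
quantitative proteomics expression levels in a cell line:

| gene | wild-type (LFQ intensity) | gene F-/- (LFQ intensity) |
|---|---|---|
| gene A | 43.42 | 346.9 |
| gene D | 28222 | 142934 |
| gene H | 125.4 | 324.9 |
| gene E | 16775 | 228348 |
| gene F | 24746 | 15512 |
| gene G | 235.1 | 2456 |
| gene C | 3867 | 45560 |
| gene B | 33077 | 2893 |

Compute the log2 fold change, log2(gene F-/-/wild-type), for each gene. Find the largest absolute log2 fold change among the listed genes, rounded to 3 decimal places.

3.767

log2(346.9/43.42) = 2.998  (gene A)
log2(142934/28222) = 2.340  (gene D)
log2(324.9/125.4) = 1.373  (gene H)
log2(228348/16775) = 3.767  (gene E)
log2(15512/24746) = -0.674  (gene F)
log2(2456/235.1) = 3.385  (gene G)
log2(45560/3867) = 3.558  (gene C)
log2(2893/33077) = -3.515  (gene B)
The largest magnitude belongs to gene E.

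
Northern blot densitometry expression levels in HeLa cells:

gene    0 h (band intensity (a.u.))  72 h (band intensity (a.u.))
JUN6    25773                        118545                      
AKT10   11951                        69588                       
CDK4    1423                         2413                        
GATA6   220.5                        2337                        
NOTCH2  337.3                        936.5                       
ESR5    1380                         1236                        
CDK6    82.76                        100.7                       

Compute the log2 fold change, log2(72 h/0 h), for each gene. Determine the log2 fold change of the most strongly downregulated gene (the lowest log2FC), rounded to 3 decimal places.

-0.159

log2(118545/25773) = 2.202  (JUN6)
log2(69588/11951) = 2.542  (AKT10)
log2(2413/1423) = 0.762  (CDK4)
log2(2337/220.5) = 3.406  (GATA6)
log2(936.5/337.3) = 1.473  (NOTCH2)
log2(1236/1380) = -0.159  (ESR5)
log2(100.7/82.76) = 0.283  (CDK6)
ESR5 is most strongly downregulated.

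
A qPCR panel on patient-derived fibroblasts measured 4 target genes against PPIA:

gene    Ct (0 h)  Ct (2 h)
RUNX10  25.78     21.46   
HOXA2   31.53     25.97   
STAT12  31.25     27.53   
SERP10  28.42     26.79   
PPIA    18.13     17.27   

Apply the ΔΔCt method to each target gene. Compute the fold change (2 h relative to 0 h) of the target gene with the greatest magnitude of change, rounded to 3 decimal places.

25.992

RUNX10: ΔΔCt = (21.46−17.27) − (25.78−18.13) = 4.19 − 7.65 = -3.46; fold change = 2^3.46 = 11.004
HOXA2: ΔΔCt = (25.97−17.27) − (31.53−18.13) = 8.70 − 13.40 = -4.70; fold change = 2^4.70 = 25.992
STAT12: ΔΔCt = (27.53−17.27) − (31.25−18.13) = 10.26 − 13.12 = -2.86; fold change = 2^2.86 = 7.260
SERP10: ΔΔCt = (26.79−17.27) − (28.42−18.13) = 9.52 − 10.29 = -0.77; fold change = 2^0.77 = 1.705
HOXA2 has the largest |ΔΔCt| = 4.70.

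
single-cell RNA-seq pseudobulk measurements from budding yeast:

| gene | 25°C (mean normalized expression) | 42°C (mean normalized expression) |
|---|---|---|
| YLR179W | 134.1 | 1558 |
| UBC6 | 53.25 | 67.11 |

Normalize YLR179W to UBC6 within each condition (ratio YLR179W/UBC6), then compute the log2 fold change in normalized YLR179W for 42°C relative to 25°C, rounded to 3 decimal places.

3.205

YLR179W/UBC6 (25°C) = 134.1 / 53.25 = 2.5183
YLR179W/UBC6 (42°C) = 1558 / 67.11 = 23.216
Fold change = 23.216 / 2.5183 = 9.2187
log2(9.2187) = 3.2046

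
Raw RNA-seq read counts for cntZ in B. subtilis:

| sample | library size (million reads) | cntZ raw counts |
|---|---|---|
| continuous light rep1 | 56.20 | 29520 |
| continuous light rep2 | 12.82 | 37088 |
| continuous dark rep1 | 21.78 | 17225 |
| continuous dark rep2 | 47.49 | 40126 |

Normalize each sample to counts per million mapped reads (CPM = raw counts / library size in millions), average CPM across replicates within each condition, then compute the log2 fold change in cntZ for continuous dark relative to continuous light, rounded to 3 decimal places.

-1.063

CPM(continuous light rep1) = 29520 / 56.20 = 525.2669
CPM(continuous light rep2) = 37088 / 12.82 = 2892.9797
CPM(continuous dark rep1) = 17225 / 21.78 = 790.8632
CPM(continuous dark rep2) = 40126 / 47.49 = 844.9358
mean CPM(continuous light) = 1709.1233; mean CPM(continuous dark) = 817.8995
Fold change = 817.8995 / 1709.1233 = 0.47855
log2(0.47855) = -1.0633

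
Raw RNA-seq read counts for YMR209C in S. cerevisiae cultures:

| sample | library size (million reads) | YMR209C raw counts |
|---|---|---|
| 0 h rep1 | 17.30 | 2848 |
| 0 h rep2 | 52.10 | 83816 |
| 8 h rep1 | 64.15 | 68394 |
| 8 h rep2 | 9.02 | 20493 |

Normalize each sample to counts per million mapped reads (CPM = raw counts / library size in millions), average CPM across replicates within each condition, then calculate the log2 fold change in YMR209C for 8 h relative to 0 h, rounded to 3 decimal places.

0.913

CPM(0 h rep1) = 2848 / 17.30 = 164.6243
CPM(0 h rep2) = 83816 / 52.10 = 1608.7524
CPM(8 h rep1) = 68394 / 64.15 = 1066.1574
CPM(8 h rep2) = 20493 / 9.02 = 2271.9512
mean CPM(0 h) = 886.6883; mean CPM(8 h) = 1669.0543
Fold change = 1669.0543 / 886.6883 = 1.88235
log2(1.88235) = 0.9125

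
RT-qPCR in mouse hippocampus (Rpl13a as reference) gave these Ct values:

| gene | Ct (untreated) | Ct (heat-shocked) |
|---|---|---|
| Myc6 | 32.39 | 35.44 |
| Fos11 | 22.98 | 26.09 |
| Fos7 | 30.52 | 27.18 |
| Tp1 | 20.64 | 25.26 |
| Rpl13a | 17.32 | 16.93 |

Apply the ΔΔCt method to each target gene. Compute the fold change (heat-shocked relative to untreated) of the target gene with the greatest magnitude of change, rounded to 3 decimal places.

0.031

Myc6: ΔΔCt = (35.44−16.93) − (32.39−17.32) = 18.51 − 15.07 = 3.44; fold change = 2^-3.44 = 0.092
Fos11: ΔΔCt = (26.09−16.93) − (22.98−17.32) = 9.16 − 5.66 = 3.50; fold change = 2^-3.50 = 0.088
Fos7: ΔΔCt = (27.18−16.93) − (30.52−17.32) = 10.25 − 13.20 = -2.95; fold change = 2^2.95 = 7.727
Tp1: ΔΔCt = (25.26−16.93) − (20.64−17.32) = 8.33 − 3.32 = 5.01; fold change = 2^-5.01 = 0.031
Tp1 has the largest |ΔΔCt| = 5.01.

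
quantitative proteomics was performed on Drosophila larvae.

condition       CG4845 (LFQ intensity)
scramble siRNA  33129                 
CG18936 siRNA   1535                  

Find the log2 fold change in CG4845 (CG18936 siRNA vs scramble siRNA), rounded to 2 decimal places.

Fold change = 1535 / 33129 = 0.0463
log2(0.0463) = -4.432

-4.43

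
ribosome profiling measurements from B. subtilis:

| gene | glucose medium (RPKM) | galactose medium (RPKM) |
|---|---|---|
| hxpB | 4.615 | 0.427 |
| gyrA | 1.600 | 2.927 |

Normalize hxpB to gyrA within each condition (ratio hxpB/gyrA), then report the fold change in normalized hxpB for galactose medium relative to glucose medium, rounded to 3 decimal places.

hxpB/gyrA (glucose medium) = 4.615 / 1.600 = 2.8844
hxpB/gyrA (galactose medium) = 0.427 / 2.927 = 0.14588
Fold change = 0.14588 / 2.8844 = 0.0506

0.051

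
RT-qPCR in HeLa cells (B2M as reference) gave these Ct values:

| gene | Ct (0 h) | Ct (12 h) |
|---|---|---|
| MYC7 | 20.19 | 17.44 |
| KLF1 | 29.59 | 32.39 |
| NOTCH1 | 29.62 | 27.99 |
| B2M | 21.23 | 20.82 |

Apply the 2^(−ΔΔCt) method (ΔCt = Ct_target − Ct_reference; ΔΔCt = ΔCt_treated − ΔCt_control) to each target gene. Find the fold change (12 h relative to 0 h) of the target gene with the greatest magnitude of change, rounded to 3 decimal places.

MYC7: ΔΔCt = (17.44−20.82) − (20.19−21.23) = -3.38 − (-1.04) = -2.34; fold change = 2^2.34 = 5.063
KLF1: ΔΔCt = (32.39−20.82) − (29.59−21.23) = 11.57 − 8.36 = 3.21; fold change = 2^-3.21 = 0.108
NOTCH1: ΔΔCt = (27.99−20.82) − (29.62−21.23) = 7.17 − 8.39 = -1.22; fold change = 2^1.22 = 2.329
KLF1 has the largest |ΔΔCt| = 3.21.

0.108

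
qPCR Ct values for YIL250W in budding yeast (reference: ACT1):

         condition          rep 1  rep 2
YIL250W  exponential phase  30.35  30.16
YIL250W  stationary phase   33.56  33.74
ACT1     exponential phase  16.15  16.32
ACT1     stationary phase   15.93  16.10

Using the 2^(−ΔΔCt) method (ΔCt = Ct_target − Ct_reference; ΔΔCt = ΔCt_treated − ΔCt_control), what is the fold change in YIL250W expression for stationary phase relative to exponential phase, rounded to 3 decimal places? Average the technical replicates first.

Mean Ct: YIL250W exponential phase 30.255; YIL250W stationary phase 33.650; ACT1 exponential phase 16.235; ACT1 stationary phase 16.015
ΔCt(exponential phase) = 30.255 − 16.235 = 14.020
ΔCt(stationary phase) = 33.650 − 16.015 = 17.635
ΔΔCt = 17.635 − 14.020 = 3.615
Fold change = 2^(−3.615) = 0.0816

0.082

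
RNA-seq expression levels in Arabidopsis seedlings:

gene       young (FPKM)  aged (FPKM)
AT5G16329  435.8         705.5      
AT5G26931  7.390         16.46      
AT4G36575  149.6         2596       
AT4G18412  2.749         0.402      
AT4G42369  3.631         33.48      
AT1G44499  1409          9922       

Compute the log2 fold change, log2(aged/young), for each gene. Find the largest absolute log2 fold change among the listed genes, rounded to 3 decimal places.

4.117

log2(705.5/435.8) = 0.695  (AT5G16329)
log2(16.46/7.390) = 1.155  (AT5G26931)
log2(2596/149.6) = 4.117  (AT4G36575)
log2(0.402/2.749) = -2.774  (AT4G18412)
log2(33.48/3.631) = 3.205  (AT4G42369)
log2(9922/1409) = 2.816  (AT1G44499)
The largest magnitude belongs to AT4G36575.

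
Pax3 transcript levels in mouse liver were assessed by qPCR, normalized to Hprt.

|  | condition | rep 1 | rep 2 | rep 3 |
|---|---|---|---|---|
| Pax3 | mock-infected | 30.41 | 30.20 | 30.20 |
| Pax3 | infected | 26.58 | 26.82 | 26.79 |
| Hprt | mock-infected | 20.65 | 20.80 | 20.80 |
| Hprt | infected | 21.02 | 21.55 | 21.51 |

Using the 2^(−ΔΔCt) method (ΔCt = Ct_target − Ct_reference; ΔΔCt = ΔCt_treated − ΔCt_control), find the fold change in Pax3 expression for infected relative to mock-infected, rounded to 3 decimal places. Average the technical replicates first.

17.753

Mean Ct: Pax3 mock-infected 30.270; Pax3 infected 26.730; Hprt mock-infected 20.750; Hprt infected 21.360
ΔCt(mock-infected) = 30.270 − 20.750 = 9.520
ΔCt(infected) = 26.730 − 21.360 = 5.370
ΔΔCt = 5.370 − 9.520 = -4.150
Fold change = 2^(−(-4.150)) = 2^4.150 = 17.7531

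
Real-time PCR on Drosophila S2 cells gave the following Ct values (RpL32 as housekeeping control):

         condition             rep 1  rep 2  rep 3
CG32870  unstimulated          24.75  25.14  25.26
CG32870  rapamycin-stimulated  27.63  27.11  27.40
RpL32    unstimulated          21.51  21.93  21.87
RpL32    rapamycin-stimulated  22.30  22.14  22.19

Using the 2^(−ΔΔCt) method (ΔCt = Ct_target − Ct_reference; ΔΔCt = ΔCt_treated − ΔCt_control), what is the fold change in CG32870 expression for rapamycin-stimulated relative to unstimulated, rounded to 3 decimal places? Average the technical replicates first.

Mean Ct: CG32870 unstimulated 25.050; CG32870 rapamycin-stimulated 27.380; RpL32 unstimulated 21.770; RpL32 rapamycin-stimulated 22.210
ΔCt(unstimulated) = 25.050 − 21.770 = 3.280
ΔCt(rapamycin-stimulated) = 27.380 − 22.210 = 5.170
ΔΔCt = 5.170 − 3.280 = 1.890
Fold change = 2^(−1.890) = 0.2698

0.270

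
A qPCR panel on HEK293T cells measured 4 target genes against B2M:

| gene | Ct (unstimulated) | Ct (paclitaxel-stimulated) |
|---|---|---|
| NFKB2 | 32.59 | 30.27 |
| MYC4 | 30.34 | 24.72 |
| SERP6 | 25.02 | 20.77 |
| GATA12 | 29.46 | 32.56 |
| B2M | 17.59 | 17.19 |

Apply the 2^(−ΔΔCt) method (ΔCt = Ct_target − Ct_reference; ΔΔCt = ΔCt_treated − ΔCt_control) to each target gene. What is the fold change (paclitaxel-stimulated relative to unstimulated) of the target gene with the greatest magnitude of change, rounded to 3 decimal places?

37.271

NFKB2: ΔΔCt = (30.27−17.19) − (32.59−17.59) = 13.08 − 15.00 = -1.92; fold change = 2^1.92 = 3.784
MYC4: ΔΔCt = (24.72−17.19) − (30.34−17.59) = 7.53 − 12.75 = -5.22; fold change = 2^5.22 = 37.271
SERP6: ΔΔCt = (20.77−17.19) − (25.02−17.59) = 3.58 − 7.43 = -3.85; fold change = 2^3.85 = 14.420
GATA12: ΔΔCt = (32.56−17.19) − (29.46−17.59) = 15.37 − 11.87 = 3.50; fold change = 2^-3.50 = 0.088
MYC4 has the largest |ΔΔCt| = 5.22.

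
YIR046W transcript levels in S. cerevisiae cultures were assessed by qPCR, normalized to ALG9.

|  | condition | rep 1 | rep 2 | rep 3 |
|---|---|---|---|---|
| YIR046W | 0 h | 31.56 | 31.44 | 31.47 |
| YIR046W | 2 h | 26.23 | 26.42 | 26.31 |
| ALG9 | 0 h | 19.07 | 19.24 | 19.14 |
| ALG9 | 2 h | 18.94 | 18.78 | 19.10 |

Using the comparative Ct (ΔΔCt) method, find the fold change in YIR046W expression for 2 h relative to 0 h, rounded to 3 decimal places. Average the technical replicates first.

Mean Ct: YIR046W 0 h 31.490; YIR046W 2 h 26.320; ALG9 0 h 19.150; ALG9 2 h 18.940
ΔCt(0 h) = 31.490 − 19.150 = 12.340
ΔCt(2 h) = 26.320 − 18.940 = 7.380
ΔΔCt = 7.380 − 12.340 = -4.960
Fold change = 2^(−(-4.960)) = 2^4.960 = 31.1250

31.125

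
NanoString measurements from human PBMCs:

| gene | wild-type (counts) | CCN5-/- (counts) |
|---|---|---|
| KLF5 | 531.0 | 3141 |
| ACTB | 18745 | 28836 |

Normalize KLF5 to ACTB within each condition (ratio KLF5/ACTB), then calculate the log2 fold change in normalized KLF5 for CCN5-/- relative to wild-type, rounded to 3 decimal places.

1.943

KLF5/ACTB (wild-type) = 531.0 / 18745 = 0.028328
KLF5/ACTB (CCN5-/-) = 3141 / 28836 = 0.10893
Fold change = 0.10893 / 0.028328 = 3.8452
log2(3.8452) = 1.9431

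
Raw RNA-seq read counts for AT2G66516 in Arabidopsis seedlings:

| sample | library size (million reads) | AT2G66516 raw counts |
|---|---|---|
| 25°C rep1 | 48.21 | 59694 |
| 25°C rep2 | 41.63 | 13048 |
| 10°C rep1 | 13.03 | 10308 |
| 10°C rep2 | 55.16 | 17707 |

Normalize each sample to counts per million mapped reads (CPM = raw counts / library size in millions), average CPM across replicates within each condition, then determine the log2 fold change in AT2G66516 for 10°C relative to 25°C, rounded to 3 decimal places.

CPM(25°C rep1) = 59694 / 48.21 = 1238.2078
CPM(25°C rep2) = 13048 / 41.63 = 313.4278
CPM(10°C rep1) = 10308 / 13.03 = 791.0975
CPM(10°C rep2) = 17707 / 55.16 = 321.0116
mean CPM(25°C) = 775.8178; mean CPM(10°C) = 556.0545
Fold change = 556.0545 / 775.8178 = 0.71673
log2(0.71673) = -0.4805

-0.480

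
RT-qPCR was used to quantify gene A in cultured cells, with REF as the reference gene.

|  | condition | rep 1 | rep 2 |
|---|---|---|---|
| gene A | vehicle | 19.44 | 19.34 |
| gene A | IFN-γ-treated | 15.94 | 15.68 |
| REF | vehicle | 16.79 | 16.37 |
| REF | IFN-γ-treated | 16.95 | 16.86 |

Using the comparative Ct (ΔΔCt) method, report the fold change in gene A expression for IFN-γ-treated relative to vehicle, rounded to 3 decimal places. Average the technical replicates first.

14.980

Mean Ct: gene A vehicle 19.390; gene A IFN-γ-treated 15.810; REF vehicle 16.580; REF IFN-γ-treated 16.905
ΔCt(vehicle) = 19.390 − 16.580 = 2.810
ΔCt(IFN-γ-treated) = 15.810 − 16.905 = -1.095
ΔΔCt = -1.095 − 2.810 = -3.905
Fold change = 2^(−(-3.905)) = 2^3.905 = 14.9804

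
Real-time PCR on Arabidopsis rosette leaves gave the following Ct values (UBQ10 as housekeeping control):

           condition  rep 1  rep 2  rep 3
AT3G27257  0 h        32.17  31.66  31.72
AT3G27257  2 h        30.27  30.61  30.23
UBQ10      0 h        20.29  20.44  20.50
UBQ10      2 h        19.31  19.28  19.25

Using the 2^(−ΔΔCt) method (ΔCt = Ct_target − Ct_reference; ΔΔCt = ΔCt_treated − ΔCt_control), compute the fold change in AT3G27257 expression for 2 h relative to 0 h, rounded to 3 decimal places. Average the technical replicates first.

Mean Ct: AT3G27257 0 h 31.850; AT3G27257 2 h 30.370; UBQ10 0 h 20.410; UBQ10 2 h 19.280
ΔCt(0 h) = 31.850 − 20.410 = 11.440
ΔCt(2 h) = 30.370 − 19.280 = 11.090
ΔΔCt = 11.090 − 11.440 = -0.350
Fold change = 2^(−(-0.350)) = 2^0.350 = 1.2746

1.275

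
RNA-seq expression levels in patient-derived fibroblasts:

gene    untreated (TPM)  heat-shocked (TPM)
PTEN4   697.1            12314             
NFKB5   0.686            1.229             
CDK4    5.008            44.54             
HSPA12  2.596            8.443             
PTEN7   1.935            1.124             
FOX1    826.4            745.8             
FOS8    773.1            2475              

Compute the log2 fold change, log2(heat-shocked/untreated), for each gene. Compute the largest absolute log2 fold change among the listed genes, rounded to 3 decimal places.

log2(12314/697.1) = 4.143  (PTEN4)
log2(1.229/0.686) = 0.841  (NFKB5)
log2(44.54/5.008) = 3.153  (CDK4)
log2(8.443/2.596) = 1.701  (HSPA12)
log2(1.124/1.935) = -0.784  (PTEN7)
log2(745.8/826.4) = -0.148  (FOX1)
log2(2475/773.1) = 1.679  (FOS8)
The largest magnitude belongs to PTEN4.

4.143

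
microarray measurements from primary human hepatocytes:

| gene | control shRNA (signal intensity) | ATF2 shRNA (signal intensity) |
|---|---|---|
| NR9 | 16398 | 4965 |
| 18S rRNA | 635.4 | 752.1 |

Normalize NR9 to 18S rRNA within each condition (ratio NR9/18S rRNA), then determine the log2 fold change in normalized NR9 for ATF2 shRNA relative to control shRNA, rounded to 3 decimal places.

NR9/18S rRNA (control shRNA) = 16398 / 635.4 = 25.807
NR9/18S rRNA (ATF2 shRNA) = 4965 / 752.1 = 6.6015
Fold change = 6.6015 / 25.807 = 0.2558
log2(0.2558) = -1.9669

-1.967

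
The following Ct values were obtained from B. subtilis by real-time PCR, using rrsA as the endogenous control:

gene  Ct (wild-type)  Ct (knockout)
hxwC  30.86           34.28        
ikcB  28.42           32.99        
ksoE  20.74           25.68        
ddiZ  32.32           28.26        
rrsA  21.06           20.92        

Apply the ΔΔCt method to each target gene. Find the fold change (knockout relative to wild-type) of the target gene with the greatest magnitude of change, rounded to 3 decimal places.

0.030

hxwC: ΔΔCt = (34.28−20.92) − (30.86−21.06) = 13.36 − 9.80 = 3.56; fold change = 2^-3.56 = 0.085
ikcB: ΔΔCt = (32.99−20.92) − (28.42−21.06) = 12.07 − 7.36 = 4.71; fold change = 2^-4.71 = 0.038
ksoE: ΔΔCt = (25.68−20.92) − (20.74−21.06) = 4.76 − (-0.32) = 5.08; fold change = 2^-5.08 = 0.030
ddiZ: ΔΔCt = (28.26−20.92) − (32.32−21.06) = 7.34 − 11.26 = -3.92; fold change = 2^3.92 = 15.137
ksoE has the largest |ΔΔCt| = 5.08.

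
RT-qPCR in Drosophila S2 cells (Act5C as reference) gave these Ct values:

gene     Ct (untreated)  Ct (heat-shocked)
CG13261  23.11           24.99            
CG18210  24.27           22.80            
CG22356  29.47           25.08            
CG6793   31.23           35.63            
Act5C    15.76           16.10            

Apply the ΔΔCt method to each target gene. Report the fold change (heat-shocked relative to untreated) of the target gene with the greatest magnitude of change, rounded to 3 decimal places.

26.538

CG13261: ΔΔCt = (24.99−16.10) − (23.11−15.76) = 8.89 − 7.35 = 1.54; fold change = 2^-1.54 = 0.344
CG18210: ΔΔCt = (22.80−16.10) − (24.27−15.76) = 6.70 − 8.51 = -1.81; fold change = 2^1.81 = 3.506
CG22356: ΔΔCt = (25.08−16.10) − (29.47−15.76) = 8.98 − 13.71 = -4.73; fold change = 2^4.73 = 26.538
CG6793: ΔΔCt = (35.63−16.10) − (31.23−15.76) = 19.53 − 15.47 = 4.06; fold change = 2^-4.06 = 0.060
CG22356 has the largest |ΔΔCt| = 4.73.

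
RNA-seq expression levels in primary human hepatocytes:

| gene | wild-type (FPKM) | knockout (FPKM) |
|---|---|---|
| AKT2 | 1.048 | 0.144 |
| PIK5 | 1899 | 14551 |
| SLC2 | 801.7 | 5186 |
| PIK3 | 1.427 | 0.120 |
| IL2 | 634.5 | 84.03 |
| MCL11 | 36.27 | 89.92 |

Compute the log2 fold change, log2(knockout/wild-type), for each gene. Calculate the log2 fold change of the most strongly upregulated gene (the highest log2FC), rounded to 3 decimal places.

log2(0.144/1.048) = -2.863  (AKT2)
log2(14551/1899) = 2.938  (PIK5)
log2(5186/801.7) = 2.693  (SLC2)
log2(0.120/1.427) = -3.572  (PIK3)
log2(84.03/634.5) = -2.917  (IL2)
log2(89.92/36.27) = 1.310  (MCL11)
PIK5 is most strongly upregulated.

2.938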